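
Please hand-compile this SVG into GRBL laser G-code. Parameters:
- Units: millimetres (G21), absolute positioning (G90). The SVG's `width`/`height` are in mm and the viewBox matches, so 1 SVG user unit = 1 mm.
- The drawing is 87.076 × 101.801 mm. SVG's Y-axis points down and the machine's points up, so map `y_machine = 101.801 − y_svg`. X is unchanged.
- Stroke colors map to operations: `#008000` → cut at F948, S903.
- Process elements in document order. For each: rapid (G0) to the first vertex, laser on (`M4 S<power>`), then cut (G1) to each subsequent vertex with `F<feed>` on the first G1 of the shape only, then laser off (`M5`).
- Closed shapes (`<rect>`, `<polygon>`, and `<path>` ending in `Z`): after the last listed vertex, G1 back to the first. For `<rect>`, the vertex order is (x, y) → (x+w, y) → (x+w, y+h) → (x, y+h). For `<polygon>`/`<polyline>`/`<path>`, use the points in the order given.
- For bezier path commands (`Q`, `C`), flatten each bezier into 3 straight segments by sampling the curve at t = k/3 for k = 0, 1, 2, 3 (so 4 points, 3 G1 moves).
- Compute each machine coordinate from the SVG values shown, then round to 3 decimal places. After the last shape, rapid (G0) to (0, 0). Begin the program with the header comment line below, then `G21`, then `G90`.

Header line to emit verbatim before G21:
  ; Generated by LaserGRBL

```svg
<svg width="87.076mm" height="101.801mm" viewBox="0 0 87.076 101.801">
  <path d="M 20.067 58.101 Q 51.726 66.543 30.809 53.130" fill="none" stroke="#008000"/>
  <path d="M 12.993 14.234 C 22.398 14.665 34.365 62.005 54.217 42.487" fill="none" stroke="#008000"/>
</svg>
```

1 u = 1 mm; y_m = 101.801 − y.

[1] `<path>` quadratic bezier, #008000→cut S903 F948: (20.067,43.700) → (35.331,40.500) → (38.912,42.157) → (30.809,48.671)

[2] `<path>` cubic bezier, #008000→cut S903 F948: (12.993,87.567) → (23.449,75.713) → (36.796,57.868) → (54.217,59.314)

; Generated by LaserGRBL
G21
G90
G0 X20.067 Y43.700
M4 S903
G1 X35.331 Y40.500 F948
G1 X38.912 Y42.157
G1 X30.809 Y48.671
M5
G0 X12.993 Y87.567
M4 S903
G1 X23.449 Y75.713 F948
G1 X36.796 Y57.868
G1 X54.217 Y59.314
M5
G0 X0.000 Y0.000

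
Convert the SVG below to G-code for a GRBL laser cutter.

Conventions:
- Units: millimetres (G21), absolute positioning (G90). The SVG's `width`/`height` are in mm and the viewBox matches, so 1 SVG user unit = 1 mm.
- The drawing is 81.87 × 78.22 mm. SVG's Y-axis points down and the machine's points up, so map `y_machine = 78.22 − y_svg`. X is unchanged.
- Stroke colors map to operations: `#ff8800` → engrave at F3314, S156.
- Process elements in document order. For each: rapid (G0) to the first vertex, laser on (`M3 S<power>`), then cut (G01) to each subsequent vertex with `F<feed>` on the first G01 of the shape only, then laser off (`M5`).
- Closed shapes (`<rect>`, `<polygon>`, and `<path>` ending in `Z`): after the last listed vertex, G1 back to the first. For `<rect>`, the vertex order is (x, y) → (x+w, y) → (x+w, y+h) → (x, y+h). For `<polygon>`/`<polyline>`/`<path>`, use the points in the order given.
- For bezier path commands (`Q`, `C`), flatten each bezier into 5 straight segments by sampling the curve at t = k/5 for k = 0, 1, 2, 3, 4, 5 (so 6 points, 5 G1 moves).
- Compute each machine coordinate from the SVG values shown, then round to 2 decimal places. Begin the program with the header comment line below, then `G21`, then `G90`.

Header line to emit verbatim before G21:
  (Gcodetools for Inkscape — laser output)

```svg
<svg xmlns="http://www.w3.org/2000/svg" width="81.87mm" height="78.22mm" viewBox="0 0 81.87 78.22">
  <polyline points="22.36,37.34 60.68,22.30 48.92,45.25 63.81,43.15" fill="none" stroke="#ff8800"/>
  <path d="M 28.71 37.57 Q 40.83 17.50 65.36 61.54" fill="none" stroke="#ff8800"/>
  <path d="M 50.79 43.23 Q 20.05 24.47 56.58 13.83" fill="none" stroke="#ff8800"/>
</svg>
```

(Gcodetools for Inkscape — laser output)
G21
G90
G0 X22.36 Y40.88
M3 S156
G01 X60.68 Y55.92 F3314
G01 X48.92 Y32.97
G01 X63.81 Y35.07
M5
G0 X28.71 Y40.65
M3 S156
G01 X34.05 Y46.11 F3314
G01 X40.39 Y46.45
G01 X47.72 Y41.65
G01 X56.04 Y31.73
G01 X65.36 Y16.68
M5
G0 X50.79 Y34.99
M3 S156
G01 X41.18 Y42.17 F3314
G01 X36.96 Y48.70
G01 X38.12 Y54.58
G01 X44.66 Y59.81
G01 X56.58 Y64.39
M5

Since the viewBox matches the mm dimensions, user units are millimetres directly. The only transform is the Y-flip y_m = 78.22 − y_svg.

Shape 1 is a open polyline drawn with `<polyline>`. Its stroke #ff8800 means engrave at S156, F3314. After flipping Y the toolpath is (22.36,40.88) → (60.68,55.92) → (48.92,32.97) → (63.81,35.07).

Shape 2 is a quadratic bezier drawn with `<path>`. Its stroke #ff8800 means engrave at S156, F3314. After flipping Y the toolpath is (28.71,40.65) → (34.05,46.11) → (40.39,46.45) → (47.72,41.65) → (56.04,31.73) → (65.36,16.68).

Shape 3 is a quadratic bezier drawn with `<path>`. Its stroke #ff8800 means engrave at S156, F3314. After flipping Y the toolpath is (50.79,34.99) → (41.18,42.17) → (36.96,48.70) → (38.12,54.58) → (44.66,59.81) → (56.58,64.39).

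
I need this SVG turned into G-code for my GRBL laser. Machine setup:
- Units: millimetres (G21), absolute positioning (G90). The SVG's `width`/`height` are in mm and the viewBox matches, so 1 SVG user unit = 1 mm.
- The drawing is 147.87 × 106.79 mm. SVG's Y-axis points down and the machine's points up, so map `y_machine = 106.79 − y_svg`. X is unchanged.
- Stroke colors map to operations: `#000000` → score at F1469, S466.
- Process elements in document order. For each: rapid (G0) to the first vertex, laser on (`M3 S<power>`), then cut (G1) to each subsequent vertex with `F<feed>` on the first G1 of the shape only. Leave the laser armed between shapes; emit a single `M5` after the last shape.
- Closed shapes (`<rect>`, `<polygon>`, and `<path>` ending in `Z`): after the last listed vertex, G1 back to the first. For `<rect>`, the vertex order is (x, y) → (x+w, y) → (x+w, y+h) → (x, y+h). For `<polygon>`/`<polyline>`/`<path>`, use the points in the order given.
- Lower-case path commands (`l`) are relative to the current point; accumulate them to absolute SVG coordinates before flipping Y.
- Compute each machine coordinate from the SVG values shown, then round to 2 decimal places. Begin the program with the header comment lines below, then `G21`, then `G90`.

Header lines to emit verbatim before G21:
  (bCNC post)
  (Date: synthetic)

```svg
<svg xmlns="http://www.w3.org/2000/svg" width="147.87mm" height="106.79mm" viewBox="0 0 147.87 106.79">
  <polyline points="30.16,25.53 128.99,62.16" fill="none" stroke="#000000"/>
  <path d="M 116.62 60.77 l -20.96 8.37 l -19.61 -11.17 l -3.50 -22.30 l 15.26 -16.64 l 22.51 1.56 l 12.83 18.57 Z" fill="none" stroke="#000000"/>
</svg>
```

1 u = 1 mm; y_m = 106.79 − y.

[1] `<polyline>` line segment, #000000→score S466 F1469: (30.16,81.26) → (128.99,44.63)

[2] `<path>` regular polygon, #000000→score S466 F1469: (116.62,46.02) → (95.66,37.65) → (76.05,48.82) → (72.55,71.12) → (87.81,87.76) → (110.32,86.20) → (123.15,67.63) → (116.62,46.02) (closed)

(bCNC post)
(Date: synthetic)
G21
G90
G0 X30.16 Y81.26
M3 S466
G1 X128.99 Y44.63 F1469
G0 X116.62 Y46.02
M3 S466
G1 X95.66 Y37.65 F1469
G1 X76.05 Y48.82
G1 X72.55 Y71.12
G1 X87.81 Y87.76
G1 X110.32 Y86.20
G1 X123.15 Y67.63
G1 X116.62 Y46.02
M5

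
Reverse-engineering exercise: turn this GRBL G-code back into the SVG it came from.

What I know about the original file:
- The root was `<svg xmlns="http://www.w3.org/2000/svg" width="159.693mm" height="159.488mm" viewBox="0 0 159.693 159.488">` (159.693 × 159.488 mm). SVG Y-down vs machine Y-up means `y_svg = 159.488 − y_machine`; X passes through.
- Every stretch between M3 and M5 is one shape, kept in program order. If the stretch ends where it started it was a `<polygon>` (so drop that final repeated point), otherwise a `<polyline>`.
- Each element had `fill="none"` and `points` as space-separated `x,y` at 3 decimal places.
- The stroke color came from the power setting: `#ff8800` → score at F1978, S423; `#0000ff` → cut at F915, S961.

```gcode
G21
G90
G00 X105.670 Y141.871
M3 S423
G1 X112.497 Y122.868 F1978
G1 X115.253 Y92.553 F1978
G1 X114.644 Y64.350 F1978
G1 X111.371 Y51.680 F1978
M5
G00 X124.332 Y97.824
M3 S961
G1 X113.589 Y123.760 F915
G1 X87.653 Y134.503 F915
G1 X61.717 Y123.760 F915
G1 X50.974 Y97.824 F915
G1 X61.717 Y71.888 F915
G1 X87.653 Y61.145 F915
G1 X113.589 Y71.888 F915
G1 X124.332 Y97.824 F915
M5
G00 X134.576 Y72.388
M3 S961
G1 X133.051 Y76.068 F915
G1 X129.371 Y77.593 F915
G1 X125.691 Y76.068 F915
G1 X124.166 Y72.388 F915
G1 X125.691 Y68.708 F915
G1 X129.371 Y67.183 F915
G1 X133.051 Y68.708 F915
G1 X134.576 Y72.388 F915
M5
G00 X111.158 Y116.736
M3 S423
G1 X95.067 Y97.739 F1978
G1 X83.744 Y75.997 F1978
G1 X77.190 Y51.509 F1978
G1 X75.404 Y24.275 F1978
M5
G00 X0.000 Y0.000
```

Each laser-on run becomes one SVG element. Flip Y back into SVG space with y_svg = 159.488 − y_machine.

Run 1: S423 ⇒ score layer `#ff8800`. The run is open, so emit a `<polyline>` with points (Y-flipped): 105.670,17.617 112.497,36.620 115.253,66.935 114.644,95.138 111.371,107.808.

Run 2: the run's S961 means `#0000ff` (cut). The run returns to its start, so emit a `<polygon>` with points (Y-flipped): 124.332,61.664 113.589,35.728 87.653,24.985 61.717,35.728 50.974,61.664 61.717,87.600 87.653,98.343 113.589,87.600.

Run 3: power S961 maps to stroke `#0000ff` (cut). The run returns to its start, so emit a `<polygon>` with points (Y-flipped): 134.576,87.100 133.051,83.420 129.371,81.895 125.691,83.420 124.166,87.100 125.691,90.780 129.371,92.305 133.051,90.780.

Run 4: the run's S423 means `#ff8800` (score). The run is open, so emit a `<polyline>` with points (Y-flipped): 111.158,42.752 95.067,61.749 83.744,83.491 77.190,107.979 75.404,135.213.

<svg xmlns="http://www.w3.org/2000/svg" width="159.693mm" height="159.488mm" viewBox="0 0 159.693 159.488">
  <polyline points="105.670,17.617 112.497,36.620 115.253,66.935 114.644,95.138 111.371,107.808" fill="none" stroke="#ff8800"/>
  <polygon points="124.332,61.664 113.589,35.728 87.653,24.985 61.717,35.728 50.974,61.664 61.717,87.600 87.653,98.343 113.589,87.600" fill="none" stroke="#0000ff"/>
  <polygon points="134.576,87.100 133.051,83.420 129.371,81.895 125.691,83.420 124.166,87.100 125.691,90.780 129.371,92.305 133.051,90.780" fill="none" stroke="#0000ff"/>
  <polyline points="111.158,42.752 95.067,61.749 83.744,83.491 77.190,107.979 75.404,135.213" fill="none" stroke="#ff8800"/>
</svg>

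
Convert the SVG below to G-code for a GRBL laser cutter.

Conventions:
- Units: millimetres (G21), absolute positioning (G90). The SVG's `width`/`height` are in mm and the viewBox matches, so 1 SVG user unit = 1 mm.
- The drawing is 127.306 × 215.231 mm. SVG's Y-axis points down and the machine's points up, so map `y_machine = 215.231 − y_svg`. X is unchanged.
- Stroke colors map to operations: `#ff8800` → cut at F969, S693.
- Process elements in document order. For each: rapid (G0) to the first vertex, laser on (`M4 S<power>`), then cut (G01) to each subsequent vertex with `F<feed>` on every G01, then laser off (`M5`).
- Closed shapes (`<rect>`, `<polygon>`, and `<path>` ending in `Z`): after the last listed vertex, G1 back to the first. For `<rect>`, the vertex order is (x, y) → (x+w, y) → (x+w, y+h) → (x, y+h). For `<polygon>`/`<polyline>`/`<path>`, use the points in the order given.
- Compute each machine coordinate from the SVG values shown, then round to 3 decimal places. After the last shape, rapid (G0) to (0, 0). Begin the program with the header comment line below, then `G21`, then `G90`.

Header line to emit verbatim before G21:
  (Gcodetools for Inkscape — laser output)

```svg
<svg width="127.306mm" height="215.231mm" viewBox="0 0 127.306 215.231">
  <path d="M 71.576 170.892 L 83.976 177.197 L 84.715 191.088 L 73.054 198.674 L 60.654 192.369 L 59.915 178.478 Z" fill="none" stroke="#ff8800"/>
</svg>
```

Since the viewBox matches the mm dimensions, user units are millimetres directly. The only transform is the Y-flip y_m = 215.231 − y_svg.

Shape 1 is a regular polygon drawn with `<path>`. Its stroke #ff8800 means cut at S693, F969. After flipping Y the toolpath is (71.576,44.339) → (83.976,38.034) → (84.715,24.143) → (73.054,16.557) → (60.654,22.862) → (59.915,36.753) → (71.576,44.339), returning to the start.

(Gcodetools for Inkscape — laser output)
G21
G90
G0 X71.576 Y44.339
M4 S693
G01 X83.976 Y38.034 F969
G01 X84.715 Y24.143 F969
G01 X73.054 Y16.557 F969
G01 X60.654 Y22.862 F969
G01 X59.915 Y36.753 F969
G01 X71.576 Y44.339 F969
M5
G0 X0.000 Y0.000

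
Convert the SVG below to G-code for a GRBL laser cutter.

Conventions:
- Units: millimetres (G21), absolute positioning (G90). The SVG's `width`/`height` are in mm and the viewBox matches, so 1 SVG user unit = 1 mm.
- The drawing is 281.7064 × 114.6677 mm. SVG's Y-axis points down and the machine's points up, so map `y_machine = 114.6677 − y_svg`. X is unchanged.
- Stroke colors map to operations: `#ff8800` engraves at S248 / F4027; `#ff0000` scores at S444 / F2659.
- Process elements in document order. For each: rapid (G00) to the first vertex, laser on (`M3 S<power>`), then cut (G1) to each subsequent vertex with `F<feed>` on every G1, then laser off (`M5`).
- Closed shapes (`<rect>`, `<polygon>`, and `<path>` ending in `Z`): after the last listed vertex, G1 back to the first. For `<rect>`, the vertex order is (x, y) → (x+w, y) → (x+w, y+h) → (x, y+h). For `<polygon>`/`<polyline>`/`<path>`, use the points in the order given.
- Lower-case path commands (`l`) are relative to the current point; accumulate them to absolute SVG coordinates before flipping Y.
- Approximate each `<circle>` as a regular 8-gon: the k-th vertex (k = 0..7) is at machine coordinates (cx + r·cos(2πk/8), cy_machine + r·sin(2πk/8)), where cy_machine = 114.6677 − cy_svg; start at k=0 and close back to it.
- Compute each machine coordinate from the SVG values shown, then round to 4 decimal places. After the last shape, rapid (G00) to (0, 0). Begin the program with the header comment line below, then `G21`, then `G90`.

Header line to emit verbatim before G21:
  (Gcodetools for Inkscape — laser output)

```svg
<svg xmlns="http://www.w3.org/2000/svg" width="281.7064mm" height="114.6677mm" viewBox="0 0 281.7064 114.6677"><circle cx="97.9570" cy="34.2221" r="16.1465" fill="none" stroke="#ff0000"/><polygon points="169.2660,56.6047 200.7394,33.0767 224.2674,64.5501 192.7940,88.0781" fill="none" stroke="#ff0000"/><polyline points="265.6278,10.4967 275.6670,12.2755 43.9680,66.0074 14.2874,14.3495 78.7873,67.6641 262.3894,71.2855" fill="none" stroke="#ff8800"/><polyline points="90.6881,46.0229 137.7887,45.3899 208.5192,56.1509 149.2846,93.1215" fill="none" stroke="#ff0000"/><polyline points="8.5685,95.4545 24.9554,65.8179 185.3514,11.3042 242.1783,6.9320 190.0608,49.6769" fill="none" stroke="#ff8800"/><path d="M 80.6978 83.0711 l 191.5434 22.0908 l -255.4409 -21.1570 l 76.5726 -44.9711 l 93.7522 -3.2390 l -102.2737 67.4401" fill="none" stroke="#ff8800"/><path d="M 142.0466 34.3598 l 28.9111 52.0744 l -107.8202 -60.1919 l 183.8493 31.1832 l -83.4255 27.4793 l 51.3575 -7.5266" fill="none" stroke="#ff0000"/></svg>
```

(Gcodetools for Inkscape — laser output)
G21
G90
G00 X114.1035 Y80.4456
M3 S444
G1 X109.3743 Y91.8629 F2659
G1 X97.9570 Y96.5921 F2659
G1 X86.5397 Y91.8629 F2659
G1 X81.8105 Y80.4456 F2659
G1 X86.5397 Y69.0283 F2659
G1 X97.9570 Y64.2991 F2659
G1 X109.3743 Y69.0283 F2659
G1 X114.1035 Y80.4456 F2659
M5
G00 X169.2660 Y58.0630
M3 S444
G1 X200.7394 Y81.5910 F2659
G1 X224.2674 Y50.1176 F2659
G1 X192.7940 Y26.5896 F2659
G1 X169.2660 Y58.0630 F2659
M5
G00 X265.6278 Y104.1710
M3 S248
G1 X275.6670 Y102.3922 F4027
G1 X43.9680 Y48.6603 F4027
G1 X14.2874 Y100.3182 F4027
G1 X78.7873 Y47.0036 F4027
G1 X262.3894 Y43.3822 F4027
M5
G00 X90.6881 Y68.6448
M3 S444
G1 X137.7887 Y69.2778 F2659
G1 X208.5192 Y58.5168 F2659
G1 X149.2846 Y21.5462 F2659
M5
G00 X8.5685 Y19.2132
M3 S248
G1 X24.9554 Y48.8498 F4027
G1 X185.3514 Y103.3635 F4027
G1 X242.1783 Y107.7357 F4027
G1 X190.0608 Y64.9908 F4027
M5
G00 X80.6978 Y31.5966
M3 S248
G1 X272.2412 Y9.5058 F4027
G1 X16.8003 Y30.6628 F4027
G1 X93.3729 Y75.6339 F4027
G1 X187.1251 Y78.8729 F4027
G1 X84.8514 Y11.4328 F4027
M5
G00 X142.0466 Y80.3079
M3 S444
G1 X170.9577 Y28.2335 F2659
G1 X63.1375 Y88.4254 F2659
G1 X246.9868 Y57.2422 F2659
G1 X163.5613 Y29.7629 F2659
G1 X214.9188 Y37.2895 F2659
M5
G00 X0.0000 Y0.0000

viewBox `0 0 281.7064 114.6677` with mm width/height → 1 unit = 1 mm. Flip: y_m = 114.6677 − y_svg.

**Shape 1** — `<circle>` circle, stroke `#ff0000` → score (S444, F2659). Machine vertices: (114.1035,80.4456) → (109.3743,91.8629) → (97.9570,96.5921) → (86.5397,91.8629) → (81.8105,80.4456) → (86.5397,69.0283) → (97.9570,64.2991) → (109.3743,69.0283) → (114.1035,80.4456). Closed: final G1 returns to the first vertex.

**Shape 2** — `<polygon>` regular polygon, stroke `#ff0000` → score (S444, F2659). Machine vertices: (169.2660,58.0630) → (200.7394,81.5910) → (224.2674,50.1176) → (192.7940,26.5896) → (169.2660,58.0630). Closed: final G1 returns to the first vertex.

**Shape 3** — `<polyline>` open polyline, stroke `#ff8800` → engrave (S248, F4027). Machine vertices: (265.6278,104.1710) → (275.6670,102.3922) → (43.9680,48.6603) → (14.2874,100.3182) → (78.7873,47.0036) → (262.3894,43.3822). Open path.

**Shape 4** — `<polyline>` open polyline, stroke `#ff0000` → score (S444, F2659). Machine vertices: (90.6881,68.6448) → (137.7887,69.2778) → (208.5192,58.5168) → (149.2846,21.5462). Open path.

**Shape 5** — `<polyline>` open polyline, stroke `#ff8800` → engrave (S248, F4027). Machine vertices: (8.5685,19.2132) → (24.9554,48.8498) → (185.3514,103.3635) → (242.1783,107.7357) → (190.0608,64.9908). Open path.

**Shape 6** — `<path>` open polyline, stroke `#ff8800` → engrave (S248, F4027). Machine vertices: (80.6978,31.5966) → (272.2412,9.5058) → (16.8003,30.6628) → (93.3729,75.6339) → (187.1251,78.8729) → (84.8514,11.4328). Open path.

**Shape 7** — `<path>` open polyline, stroke `#ff0000` → score (S444, F2659). Machine vertices: (142.0466,80.3079) → (170.9577,28.2335) → (63.1375,88.4254) → (246.9868,57.2422) → (163.5613,29.7629) → (214.9188,37.2895). Open path.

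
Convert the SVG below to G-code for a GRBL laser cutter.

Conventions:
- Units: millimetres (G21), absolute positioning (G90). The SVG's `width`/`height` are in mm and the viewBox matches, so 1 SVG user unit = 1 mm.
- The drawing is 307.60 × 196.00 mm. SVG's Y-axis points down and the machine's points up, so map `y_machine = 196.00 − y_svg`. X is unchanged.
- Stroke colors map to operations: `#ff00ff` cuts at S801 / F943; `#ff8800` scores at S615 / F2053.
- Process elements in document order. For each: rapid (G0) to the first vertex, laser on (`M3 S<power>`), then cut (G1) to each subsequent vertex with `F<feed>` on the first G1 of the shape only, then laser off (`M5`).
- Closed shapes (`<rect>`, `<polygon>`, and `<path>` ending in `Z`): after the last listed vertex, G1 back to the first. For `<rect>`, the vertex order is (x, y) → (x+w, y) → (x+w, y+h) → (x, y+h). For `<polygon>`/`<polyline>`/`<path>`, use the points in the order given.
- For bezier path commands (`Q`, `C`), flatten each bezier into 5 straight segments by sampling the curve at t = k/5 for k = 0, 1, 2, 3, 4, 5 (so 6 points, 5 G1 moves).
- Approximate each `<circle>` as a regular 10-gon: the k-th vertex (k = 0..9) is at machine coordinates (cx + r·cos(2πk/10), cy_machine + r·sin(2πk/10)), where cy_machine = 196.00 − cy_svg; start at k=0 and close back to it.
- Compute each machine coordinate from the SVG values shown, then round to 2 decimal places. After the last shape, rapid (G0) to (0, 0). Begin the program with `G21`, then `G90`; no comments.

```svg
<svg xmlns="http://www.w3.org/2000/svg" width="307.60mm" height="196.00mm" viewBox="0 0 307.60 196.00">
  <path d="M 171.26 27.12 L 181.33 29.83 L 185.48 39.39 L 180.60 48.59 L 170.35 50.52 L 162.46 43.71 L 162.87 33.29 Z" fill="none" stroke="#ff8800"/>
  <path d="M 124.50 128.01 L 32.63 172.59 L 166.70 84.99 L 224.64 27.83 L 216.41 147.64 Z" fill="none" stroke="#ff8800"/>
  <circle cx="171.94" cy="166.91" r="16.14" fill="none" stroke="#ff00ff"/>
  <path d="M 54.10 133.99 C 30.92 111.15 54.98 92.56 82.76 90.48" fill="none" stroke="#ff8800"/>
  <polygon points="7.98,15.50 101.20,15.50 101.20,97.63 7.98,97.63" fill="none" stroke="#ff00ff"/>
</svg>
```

1 u = 1 mm; y_m = 196.00 − y.

[1] `<path>` regular polygon, #ff8800→score S615 F2053: (171.26,168.88) → (181.33,166.17) → (185.48,156.61) → (180.60,147.41) → (170.35,145.48) → (162.46,152.29) → (162.87,162.71) → (171.26,168.88) (closed)

[2] `<path>` closed polygon, #ff8800→score S615 F2053: (124.50,67.99) → (32.63,23.41) → (166.70,111.01) → (224.64,168.17) → (216.41,48.36) → (124.50,67.99) (closed)

[3] `<circle>` circle, #ff00ff→cut S801 F943: (188.08,29.09) → (185.00,38.58) → (176.93,44.44) → (166.95,44.44) → (158.88,38.58) → (155.80,29.09) → (158.88,19.60) → (166.95,13.74) → (176.93,13.74) → (185.00,19.60) → (188.08,29.09) (closed)

[4] `<path>` cubic bezier, #ff8800→score S615 F2053: (54.10,62.01) → (45.51,75.11) → (46.17,86.59) → (53.99,95.88) → (66.89,102.39) → (82.76,105.52)

[5] `<polygon>` rectangle, #ff00ff→cut S801 F943: (7.98,180.50) → (101.20,180.50) → (101.20,98.37) → (7.98,98.37) → (7.98,180.50) (closed)

G21
G90
G0 X171.26 Y168.88
M3 S615
G1 X181.33 Y166.17 F2053
G1 X185.48 Y156.61
G1 X180.60 Y147.41
G1 X170.35 Y145.48
G1 X162.46 Y152.29
G1 X162.87 Y162.71
G1 X171.26 Y168.88
M5
G0 X124.50 Y67.99
M3 S615
G1 X32.63 Y23.41 F2053
G1 X166.70 Y111.01
G1 X224.64 Y168.17
G1 X216.41 Y48.36
G1 X124.50 Y67.99
M5
G0 X188.08 Y29.09
M3 S801
G1 X185.00 Y38.58 F943
G1 X176.93 Y44.44
G1 X166.95 Y44.44
G1 X158.88 Y38.58
G1 X155.80 Y29.09
G1 X158.88 Y19.60
G1 X166.95 Y13.74
G1 X176.93 Y13.74
G1 X185.00 Y19.60
G1 X188.08 Y29.09
M5
G0 X54.10 Y62.01
M3 S615
G1 X45.51 Y75.11 F2053
G1 X46.17 Y86.59
G1 X53.99 Y95.88
G1 X66.89 Y102.39
G1 X82.76 Y105.52
M5
G0 X7.98 Y180.50
M3 S801
G1 X101.20 Y180.50 F943
G1 X101.20 Y98.37
G1 X7.98 Y98.37
G1 X7.98 Y180.50
M5
G0 X0.00 Y0.00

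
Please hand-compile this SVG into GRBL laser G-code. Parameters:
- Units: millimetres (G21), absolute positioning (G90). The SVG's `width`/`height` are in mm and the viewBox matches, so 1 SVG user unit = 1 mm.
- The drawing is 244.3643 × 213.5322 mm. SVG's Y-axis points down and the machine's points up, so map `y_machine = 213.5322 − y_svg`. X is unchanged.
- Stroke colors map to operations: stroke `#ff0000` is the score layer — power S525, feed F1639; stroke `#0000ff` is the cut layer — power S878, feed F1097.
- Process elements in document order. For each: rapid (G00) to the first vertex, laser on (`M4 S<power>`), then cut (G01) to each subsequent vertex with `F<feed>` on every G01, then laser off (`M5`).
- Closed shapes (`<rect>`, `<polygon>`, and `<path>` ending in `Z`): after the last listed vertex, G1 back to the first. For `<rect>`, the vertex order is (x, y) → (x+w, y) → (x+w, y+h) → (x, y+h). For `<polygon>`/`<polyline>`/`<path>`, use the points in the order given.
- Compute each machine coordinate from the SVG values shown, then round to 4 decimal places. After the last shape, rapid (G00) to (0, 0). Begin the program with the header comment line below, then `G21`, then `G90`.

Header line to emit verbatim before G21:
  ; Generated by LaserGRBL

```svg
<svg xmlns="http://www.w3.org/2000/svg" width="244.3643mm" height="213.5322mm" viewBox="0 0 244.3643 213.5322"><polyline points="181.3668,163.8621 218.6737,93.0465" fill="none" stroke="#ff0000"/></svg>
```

; Generated by LaserGRBL
G21
G90
G00 X181.3668 Y49.6701
M4 S525
G01 X218.6737 Y120.4857 F1639
M5
G00 X0.0000 Y0.0000

Since the viewBox matches the mm dimensions, user units are millimetres directly. The only transform is the Y-flip y_m = 213.5322 − y_svg.

Shape 1 is a line segment drawn with `<polyline>`. Its stroke #ff0000 means score at S525, F1639. After flipping Y the toolpath is (181.3668,49.6701) → (218.6737,120.4857).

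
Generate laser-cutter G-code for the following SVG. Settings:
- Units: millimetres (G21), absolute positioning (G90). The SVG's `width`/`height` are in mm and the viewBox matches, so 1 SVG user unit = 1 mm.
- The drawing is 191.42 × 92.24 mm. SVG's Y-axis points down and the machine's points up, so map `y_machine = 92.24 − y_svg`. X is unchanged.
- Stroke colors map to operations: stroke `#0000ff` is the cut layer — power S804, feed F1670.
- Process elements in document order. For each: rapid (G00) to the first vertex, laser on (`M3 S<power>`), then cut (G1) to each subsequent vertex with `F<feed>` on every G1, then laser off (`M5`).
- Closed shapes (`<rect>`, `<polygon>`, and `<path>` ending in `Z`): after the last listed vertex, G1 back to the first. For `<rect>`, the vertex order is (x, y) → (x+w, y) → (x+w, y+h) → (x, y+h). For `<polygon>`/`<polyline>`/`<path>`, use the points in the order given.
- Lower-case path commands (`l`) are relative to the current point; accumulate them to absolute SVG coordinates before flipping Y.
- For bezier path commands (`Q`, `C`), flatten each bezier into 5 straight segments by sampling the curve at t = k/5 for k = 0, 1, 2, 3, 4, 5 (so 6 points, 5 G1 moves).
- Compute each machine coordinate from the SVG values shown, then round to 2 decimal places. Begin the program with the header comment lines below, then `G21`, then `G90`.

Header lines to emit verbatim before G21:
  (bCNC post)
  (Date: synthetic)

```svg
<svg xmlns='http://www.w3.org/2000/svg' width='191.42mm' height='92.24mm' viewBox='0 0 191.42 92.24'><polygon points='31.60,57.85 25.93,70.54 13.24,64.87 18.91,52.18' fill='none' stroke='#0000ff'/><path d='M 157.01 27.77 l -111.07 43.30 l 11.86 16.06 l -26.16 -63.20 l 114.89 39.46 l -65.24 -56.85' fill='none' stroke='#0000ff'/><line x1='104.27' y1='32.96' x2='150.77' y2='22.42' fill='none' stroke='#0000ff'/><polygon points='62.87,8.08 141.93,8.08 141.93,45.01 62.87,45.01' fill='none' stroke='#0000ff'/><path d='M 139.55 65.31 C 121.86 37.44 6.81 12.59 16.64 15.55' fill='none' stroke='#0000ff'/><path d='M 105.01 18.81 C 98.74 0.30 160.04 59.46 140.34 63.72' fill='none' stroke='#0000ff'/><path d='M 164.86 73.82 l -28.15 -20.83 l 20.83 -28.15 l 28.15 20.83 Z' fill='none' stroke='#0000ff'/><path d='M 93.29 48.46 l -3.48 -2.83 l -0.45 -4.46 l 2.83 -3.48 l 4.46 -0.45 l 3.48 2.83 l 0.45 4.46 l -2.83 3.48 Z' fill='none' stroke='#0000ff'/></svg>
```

(bCNC post)
(Date: synthetic)
G21
G90
G00 X31.60 Y34.39
M3 S804
G1 X25.93 Y21.70 F1670
G1 X13.24 Y27.37 F1670
G1 X18.91 Y40.06 F1670
G1 X31.60 Y34.39 F1670
M5
G00 X157.01 Y64.47
M3 S804
G1 X45.94 Y21.17 F1670
G1 X57.80 Y5.11 F1670
G1 X31.64 Y68.31 F1670
G1 X146.53 Y28.85 F1670
G1 X81.29 Y85.70 F1670
M5
G00 X104.27 Y59.28
M3 S804
G1 X150.77 Y69.82 F1670
M5
G00 X62.87 Y84.16
M3 S804
G1 X141.93 Y84.16 F1670
G1 X141.93 Y47.23 F1670
G1 X62.87 Y47.23 F1670
G1 X62.87 Y84.16 F1670
M5
G00 X139.55 Y26.93
M3 S804
G1 X119.03 Y43.09 F1670
G1 X85.81 Y57.34 F1670
G1 X50.56 Y68.48 F1670
G1 X23.95 Y75.33 F1670
G1 X16.64 Y76.69 F1670
M5
G00 X105.01 Y73.43
M3 S804
G1 X108.17 Y76.28 F1670
G1 X120.41 Y66.84 F1670
G1 X134.61 Y51.50 F1670
G1 X143.63 Y36.60 F1670
G1 X140.34 Y28.52 F1670
M5
G00 X164.86 Y18.42
M3 S804
G1 X136.71 Y39.25 F1670
G1 X157.54 Y67.40 F1670
G1 X185.69 Y46.57 F1670
G1 X164.86 Y18.42 F1670
M5
G00 X93.29 Y43.78
M3 S804
G1 X89.81 Y46.61 F1670
G1 X89.36 Y51.07 F1670
G1 X92.19 Y54.55 F1670
G1 X96.65 Y55.00 F1670
G1 X100.13 Y52.17 F1670
G1 X100.58 Y47.71 F1670
G1 X97.75 Y44.23 F1670
G1 X93.29 Y43.78 F1670
M5

1 u = 1 mm; y_m = 92.24 − y.

[1] `<polygon>` regular polygon, #0000ff→cut S804 F1670: (31.60,34.39) → (25.93,21.70) → (13.24,27.37) → (18.91,40.06) → (31.60,34.39) (closed)

[2] `<path>` open polyline, #0000ff→cut S804 F1670: (157.01,64.47) → (45.94,21.17) → (57.80,5.11) → (31.64,68.31) → (146.53,28.85) → (81.29,85.70)

[3] `<line>` line segment, #0000ff→cut S804 F1670: (104.27,59.28) → (150.77,69.82)

[4] `<polygon>` rectangle, #0000ff→cut S804 F1670: (62.87,84.16) → (141.93,84.16) → (141.93,47.23) → (62.87,47.23) → (62.87,84.16) (closed)

[5] `<path>` cubic bezier, #0000ff→cut S804 F1670: (139.55,26.93) → (119.03,43.09) → (85.81,57.34) → (50.56,68.48) → (23.95,75.33) → (16.64,76.69)

[6] `<path>` cubic bezier, #0000ff→cut S804 F1670: (105.01,73.43) → (108.17,76.28) → (120.41,66.84) → (134.61,51.50) → (143.63,36.60) → (140.34,28.52)

[7] `<path>` regular polygon, #0000ff→cut S804 F1670: (164.86,18.42) → (136.71,39.25) → (157.54,67.40) → (185.69,46.57) → (164.86,18.42) (closed)

[8] `<path>` regular polygon, #0000ff→cut S804 F1670: (93.29,43.78) → (89.81,46.61) → (89.36,51.07) → (92.19,54.55) → (96.65,55.00) → (100.13,52.17) → (100.58,47.71) → (97.75,44.23) → (93.29,43.78) (closed)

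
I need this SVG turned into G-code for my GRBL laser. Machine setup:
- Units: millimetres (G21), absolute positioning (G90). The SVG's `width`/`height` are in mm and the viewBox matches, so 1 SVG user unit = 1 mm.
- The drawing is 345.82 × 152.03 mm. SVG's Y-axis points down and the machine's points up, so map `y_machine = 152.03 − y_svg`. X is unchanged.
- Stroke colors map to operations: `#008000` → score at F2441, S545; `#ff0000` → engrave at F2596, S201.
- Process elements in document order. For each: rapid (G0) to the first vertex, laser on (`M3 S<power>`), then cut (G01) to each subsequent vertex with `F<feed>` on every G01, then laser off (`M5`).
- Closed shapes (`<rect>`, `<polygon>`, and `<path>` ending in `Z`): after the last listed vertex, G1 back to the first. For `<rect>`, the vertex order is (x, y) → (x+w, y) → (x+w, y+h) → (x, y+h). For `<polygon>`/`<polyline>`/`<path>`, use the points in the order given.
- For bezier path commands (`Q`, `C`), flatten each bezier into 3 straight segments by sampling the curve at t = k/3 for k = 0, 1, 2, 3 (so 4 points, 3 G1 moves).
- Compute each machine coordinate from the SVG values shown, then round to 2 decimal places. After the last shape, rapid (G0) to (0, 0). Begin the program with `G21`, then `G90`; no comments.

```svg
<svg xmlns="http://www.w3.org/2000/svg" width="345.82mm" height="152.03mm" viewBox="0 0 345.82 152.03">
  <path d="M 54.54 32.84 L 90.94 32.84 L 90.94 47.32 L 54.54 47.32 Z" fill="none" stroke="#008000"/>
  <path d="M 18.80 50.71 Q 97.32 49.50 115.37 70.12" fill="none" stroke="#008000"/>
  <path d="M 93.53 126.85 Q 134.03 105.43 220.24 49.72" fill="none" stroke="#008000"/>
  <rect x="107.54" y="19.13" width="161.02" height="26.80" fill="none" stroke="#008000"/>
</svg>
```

G21
G90
G0 X54.54 Y119.19
M3 S545
G01 X90.94 Y119.19 F2441
G01 X90.94 Y104.71 F2441
G01 X54.54 Y104.71 F2441
G01 X54.54 Y119.19 F2441
M5
G0 X18.80 Y101.32
M3 S545
G01 X64.43 Y99.70 F2441
G01 X96.62 Y93.23 F2441
G01 X115.37 Y81.91 F2441
M5
G0 X93.53 Y25.18
M3 S545
G01 X125.61 Y43.27 F2441
G01 X167.85 Y68.98 F2441
G01 X220.24 Y102.31 F2441
M5
G0 X107.54 Y132.90
M3 S545
G01 X268.56 Y132.90 F2441
G01 X268.56 Y106.10 F2441
G01 X107.54 Y106.10 F2441
G01 X107.54 Y132.90 F2441
M5
G0 X0.00 Y0.00

1 u = 1 mm; y_m = 152.03 − y.

[1] `<path>` rectangle, #008000→score S545 F2441: (54.54,119.19) → (90.94,119.19) → (90.94,104.71) → (54.54,104.71) → (54.54,119.19) (closed)

[2] `<path>` quadratic bezier, #008000→score S545 F2441: (18.80,101.32) → (64.43,99.70) → (96.62,93.23) → (115.37,81.91)

[3] `<path>` quadratic bezier, #008000→score S545 F2441: (93.53,25.18) → (125.61,43.27) → (167.85,68.98) → (220.24,102.31)

[4] `<rect>` rectangle, #008000→score S545 F2441: (107.54,132.90) → (268.56,132.90) → (268.56,106.10) → (107.54,106.10) → (107.54,132.90) (closed)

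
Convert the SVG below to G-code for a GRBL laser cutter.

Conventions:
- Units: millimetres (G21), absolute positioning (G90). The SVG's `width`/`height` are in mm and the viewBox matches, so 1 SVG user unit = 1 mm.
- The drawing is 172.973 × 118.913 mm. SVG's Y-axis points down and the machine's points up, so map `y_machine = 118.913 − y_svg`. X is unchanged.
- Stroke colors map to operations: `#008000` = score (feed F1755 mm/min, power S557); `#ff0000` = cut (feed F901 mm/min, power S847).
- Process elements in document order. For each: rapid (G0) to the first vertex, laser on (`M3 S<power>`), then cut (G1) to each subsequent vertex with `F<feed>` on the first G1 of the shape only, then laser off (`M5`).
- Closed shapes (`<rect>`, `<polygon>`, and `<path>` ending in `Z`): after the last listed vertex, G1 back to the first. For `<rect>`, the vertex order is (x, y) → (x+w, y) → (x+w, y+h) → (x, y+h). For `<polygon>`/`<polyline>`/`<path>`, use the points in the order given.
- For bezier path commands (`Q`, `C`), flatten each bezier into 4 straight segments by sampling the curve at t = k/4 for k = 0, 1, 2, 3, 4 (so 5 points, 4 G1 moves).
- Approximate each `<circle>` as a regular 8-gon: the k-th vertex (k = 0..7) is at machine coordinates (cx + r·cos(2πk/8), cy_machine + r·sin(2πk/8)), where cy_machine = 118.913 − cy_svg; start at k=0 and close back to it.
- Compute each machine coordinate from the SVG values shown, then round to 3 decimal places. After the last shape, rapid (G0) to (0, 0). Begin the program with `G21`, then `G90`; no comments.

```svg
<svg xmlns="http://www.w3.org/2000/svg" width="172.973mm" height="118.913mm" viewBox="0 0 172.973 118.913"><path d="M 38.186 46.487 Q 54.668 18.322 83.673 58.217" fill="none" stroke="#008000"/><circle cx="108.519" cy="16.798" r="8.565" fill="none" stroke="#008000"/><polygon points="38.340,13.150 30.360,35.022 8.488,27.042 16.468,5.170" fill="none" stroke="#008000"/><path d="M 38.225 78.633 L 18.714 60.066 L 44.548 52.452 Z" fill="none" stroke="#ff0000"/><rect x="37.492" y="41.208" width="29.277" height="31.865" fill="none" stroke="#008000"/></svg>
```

1 u = 1 mm; y_m = 118.913 − y.

[1] `<path>` quadratic bezier, #008000→score S557 F1755: (38.186,72.426) → (47.210,82.255) → (57.799,83.576) → (69.953,76.390) → (83.673,60.696)

[2] `<circle>` circle, #008000→score S557 F1755: (117.084,102.115) → (114.575,108.171) → (108.519,110.680) → (102.463,108.171) → (99.954,102.115) → (102.463,96.059) → (108.519,93.550) → (114.575,96.059) → (117.084,102.115) (closed)

[3] `<polygon>` regular polygon, #008000→score S557 F1755: (38.340,105.763) → (30.360,83.891) → (8.488,91.871) → (16.468,113.743) → (38.340,105.763) (closed)

[4] `<path>` regular polygon, #ff0000→cut S847 F901: (38.225,40.280) → (18.714,58.847) → (44.548,66.461) → (38.225,40.280) (closed)

[5] `<rect>` rectangle, #008000→score S557 F1755: (37.492,77.705) → (66.769,77.705) → (66.769,45.840) → (37.492,45.840) → (37.492,77.705) (closed)

G21
G90
G0 X38.186 Y72.426
M3 S557
G1 X47.210 Y82.255 F1755
G1 X57.799 Y83.576
G1 X69.953 Y76.390
G1 X83.673 Y60.696
M5
G0 X117.084 Y102.115
M3 S557
G1 X114.575 Y108.171 F1755
G1 X108.519 Y110.680
G1 X102.463 Y108.171
G1 X99.954 Y102.115
G1 X102.463 Y96.059
G1 X108.519 Y93.550
G1 X114.575 Y96.059
G1 X117.084 Y102.115
M5
G0 X38.340 Y105.763
M3 S557
G1 X30.360 Y83.891 F1755
G1 X8.488 Y91.871
G1 X16.468 Y113.743
G1 X38.340 Y105.763
M5
G0 X38.225 Y40.280
M3 S847
G1 X18.714 Y58.847 F901
G1 X44.548 Y66.461
G1 X38.225 Y40.280
M5
G0 X37.492 Y77.705
M3 S557
G1 X66.769 Y77.705 F1755
G1 X66.769 Y45.840
G1 X37.492 Y45.840
G1 X37.492 Y77.705
M5
G0 X0.000 Y0.000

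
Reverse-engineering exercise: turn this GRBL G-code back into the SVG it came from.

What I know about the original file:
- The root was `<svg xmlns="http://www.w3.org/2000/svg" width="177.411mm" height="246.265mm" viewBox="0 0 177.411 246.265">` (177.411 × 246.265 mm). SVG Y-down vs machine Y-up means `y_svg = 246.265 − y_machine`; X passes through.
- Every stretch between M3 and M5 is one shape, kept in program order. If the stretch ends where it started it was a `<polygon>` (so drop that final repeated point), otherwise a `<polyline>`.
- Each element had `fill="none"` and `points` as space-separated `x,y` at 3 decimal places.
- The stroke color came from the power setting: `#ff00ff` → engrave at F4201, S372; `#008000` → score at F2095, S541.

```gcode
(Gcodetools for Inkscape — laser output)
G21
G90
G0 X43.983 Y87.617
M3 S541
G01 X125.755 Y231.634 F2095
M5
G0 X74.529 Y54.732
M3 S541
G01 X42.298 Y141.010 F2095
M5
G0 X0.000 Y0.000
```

<svg xmlns="http://www.w3.org/2000/svg" width="177.411mm" height="246.265mm" viewBox="0 0 177.411 246.265">
  <polyline points="43.983,158.648 125.755,14.631" fill="none" stroke="#008000"/>
  <polyline points="74.529,191.533 42.298,105.255" fill="none" stroke="#008000"/>
</svg>

y_svg = 246.265 − y_m. Every run uses S541, so all elements get stroke `#008000` (score).

[1] open run; points: 43.983,158.648 125.755,14.631

[2] open run; points: 74.529,191.533 42.298,105.255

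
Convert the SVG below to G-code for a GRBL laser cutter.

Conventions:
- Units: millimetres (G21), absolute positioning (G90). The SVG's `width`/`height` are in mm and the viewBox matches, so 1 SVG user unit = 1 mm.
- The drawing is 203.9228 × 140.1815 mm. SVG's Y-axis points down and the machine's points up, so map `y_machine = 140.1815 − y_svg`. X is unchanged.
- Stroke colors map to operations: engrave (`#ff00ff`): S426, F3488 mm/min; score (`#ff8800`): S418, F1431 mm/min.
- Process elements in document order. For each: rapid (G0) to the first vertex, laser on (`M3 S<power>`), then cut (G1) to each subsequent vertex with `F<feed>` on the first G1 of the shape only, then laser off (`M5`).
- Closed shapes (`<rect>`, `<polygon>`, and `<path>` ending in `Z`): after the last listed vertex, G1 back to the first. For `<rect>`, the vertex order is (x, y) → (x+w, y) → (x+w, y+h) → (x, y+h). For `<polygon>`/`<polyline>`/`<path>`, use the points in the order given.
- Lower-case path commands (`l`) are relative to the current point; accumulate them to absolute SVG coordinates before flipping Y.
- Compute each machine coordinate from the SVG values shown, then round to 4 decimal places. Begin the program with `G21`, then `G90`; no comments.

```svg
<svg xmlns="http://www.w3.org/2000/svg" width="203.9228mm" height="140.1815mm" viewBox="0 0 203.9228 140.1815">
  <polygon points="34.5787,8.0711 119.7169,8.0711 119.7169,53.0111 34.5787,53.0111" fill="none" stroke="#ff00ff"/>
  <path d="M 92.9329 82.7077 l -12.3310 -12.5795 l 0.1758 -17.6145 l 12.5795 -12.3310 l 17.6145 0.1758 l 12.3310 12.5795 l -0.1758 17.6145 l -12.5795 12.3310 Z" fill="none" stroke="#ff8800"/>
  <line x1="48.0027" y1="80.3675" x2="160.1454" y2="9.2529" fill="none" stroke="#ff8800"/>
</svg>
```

G21
G90
G0 X34.5787 Y132.1104
M3 S426
G1 X119.7169 Y132.1104 F3488
G1 X119.7169 Y87.1704
G1 X34.5787 Y87.1704
G1 X34.5787 Y132.1104
M5
G0 X92.9329 Y57.4738
M3 S418
G1 X80.6019 Y70.0533 F1431
G1 X80.7777 Y87.6678
G1 X93.3572 Y99.9988
G1 X110.9717 Y99.8230
G1 X123.3027 Y87.2435
G1 X123.1269 Y69.6290
G1 X110.5474 Y57.2980
G1 X92.9329 Y57.4738
M5
G0 X48.0027 Y59.8140
M3 S418
G1 X160.1454 Y130.9286 F1431
M5

Since the viewBox matches the mm dimensions, user units are millimetres directly. The only transform is the Y-flip y_m = 140.1815 − y_svg.

Shape 1 is a rectangle drawn with `<polygon>`. Its stroke #ff00ff means engrave at S426, F3488. After flipping Y the toolpath is (34.5787,132.1104) → (119.7169,132.1104) → (119.7169,87.1704) → (34.5787,87.1704) → (34.5787,132.1104), returning to the start.

Shape 2 is a regular polygon drawn with `<path>`. Its stroke #ff8800 means score at S418, F1431. After flipping Y the toolpath is (92.9329,57.4738) → (80.6019,70.0533) → (80.7777,87.6678) → (93.3572,99.9988) → (110.9717,99.8230) → (123.3027,87.2435) → (123.1269,69.6290) → (110.5474,57.2980) → (92.9329,57.4738), returning to the start.

Shape 3 is a line segment drawn with `<line>`. Its stroke #ff8800 means score at S418, F1431. After flipping Y the toolpath is (48.0027,59.8140) → (160.1454,130.9286).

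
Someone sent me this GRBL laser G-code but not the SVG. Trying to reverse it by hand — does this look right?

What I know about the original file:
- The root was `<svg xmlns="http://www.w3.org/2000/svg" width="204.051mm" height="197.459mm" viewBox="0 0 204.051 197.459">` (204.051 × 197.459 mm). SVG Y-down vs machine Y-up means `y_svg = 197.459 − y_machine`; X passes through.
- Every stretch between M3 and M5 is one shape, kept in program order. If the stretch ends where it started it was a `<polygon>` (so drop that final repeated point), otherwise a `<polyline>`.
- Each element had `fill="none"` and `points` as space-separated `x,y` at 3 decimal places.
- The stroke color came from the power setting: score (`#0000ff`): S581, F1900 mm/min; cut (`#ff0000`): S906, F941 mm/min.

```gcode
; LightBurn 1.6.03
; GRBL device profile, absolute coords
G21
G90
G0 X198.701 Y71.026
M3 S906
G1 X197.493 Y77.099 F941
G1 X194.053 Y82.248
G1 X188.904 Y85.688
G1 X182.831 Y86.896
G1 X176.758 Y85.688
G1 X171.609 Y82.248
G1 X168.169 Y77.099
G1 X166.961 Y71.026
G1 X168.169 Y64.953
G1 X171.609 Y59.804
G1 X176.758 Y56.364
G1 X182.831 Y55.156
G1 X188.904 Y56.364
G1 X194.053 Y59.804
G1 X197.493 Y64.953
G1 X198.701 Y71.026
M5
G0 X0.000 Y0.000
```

<svg xmlns="http://www.w3.org/2000/svg" width="204.051mm" height="197.459mm" viewBox="0 0 204.051 197.459">
  <polygon points="198.701,126.433 197.493,120.360 194.053,115.211 188.904,111.771 182.831,110.563 176.758,111.771 171.609,115.211 168.169,120.360 166.961,126.433 168.169,132.506 171.609,137.655 176.758,141.095 182.831,142.303 188.904,141.095 194.053,137.655 197.493,132.506" fill="none" stroke="#ff0000"/>
</svg>

Each laser-on run becomes one SVG element. Flip Y back into SVG space with y_svg = 197.459 − y_machine. Every run uses S906, so all elements get stroke `#ff0000` (cut).

Run 1: The run returns to its start, so emit a `<polygon>` with points (Y-flipped): 198.701,126.433 197.493,120.360 194.053,115.211 188.904,111.771 182.831,110.563 176.758,111.771 171.609,115.211 168.169,120.360 166.961,126.433 168.169,132.506 171.609,137.655 176.758,141.095 182.831,142.303 188.904,141.095 194.053,137.655 197.493,132.506.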